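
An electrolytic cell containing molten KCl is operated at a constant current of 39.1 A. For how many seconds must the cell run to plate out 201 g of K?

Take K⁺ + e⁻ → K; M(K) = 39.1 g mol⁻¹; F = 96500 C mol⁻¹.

n(K) = m/M = 201 / 39.1 = 5.141 mol.
Each K atom requires 1 electron, so n(e⁻) = 1 × 5.141 = 5.141 mol.
Q = n(e⁻)·F = 5.141 × 96500 = 496100 C.
t = Q/I = 496100 / 39.10 A = 12690 s.

12700 s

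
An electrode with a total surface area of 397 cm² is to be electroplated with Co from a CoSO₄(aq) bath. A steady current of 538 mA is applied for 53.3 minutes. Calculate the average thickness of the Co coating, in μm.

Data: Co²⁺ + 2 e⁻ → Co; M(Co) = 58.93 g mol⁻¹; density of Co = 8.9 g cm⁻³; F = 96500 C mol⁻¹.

1.49 μm

Q = I·t = 0.5380 × 3198.0 = 1721 C; n(e⁻) = 0.01783 mol.
n(Co) = n(e⁻)/2 = 0.008915 mol, so m = 0.008915 × 58.93 = 0.5253 g.
Volume = m/ρ = 0.5253 / 8.9 = 0.05903 cm³.
Thickness = V/A = 0.05903 / 397 = 1.49 × 10⁻⁴ cm = 1.49 μm.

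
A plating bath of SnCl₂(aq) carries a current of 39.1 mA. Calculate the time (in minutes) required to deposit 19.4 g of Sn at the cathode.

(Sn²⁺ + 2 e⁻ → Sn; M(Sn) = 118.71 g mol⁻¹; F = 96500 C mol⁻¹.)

n(Sn) = m/M = 19.4 / 118.71 = 0.1634 mol.
Each Sn atom requires 2 electrons, so n(e⁻) = 2 × 0.1634 = 0.3268 mol.
Q = n(e⁻)·F = 0.3268 × 96500 = 31540 C.
t = Q/I = 31540 / 0.03910 A = 806700 s = 13400 min.

13400 min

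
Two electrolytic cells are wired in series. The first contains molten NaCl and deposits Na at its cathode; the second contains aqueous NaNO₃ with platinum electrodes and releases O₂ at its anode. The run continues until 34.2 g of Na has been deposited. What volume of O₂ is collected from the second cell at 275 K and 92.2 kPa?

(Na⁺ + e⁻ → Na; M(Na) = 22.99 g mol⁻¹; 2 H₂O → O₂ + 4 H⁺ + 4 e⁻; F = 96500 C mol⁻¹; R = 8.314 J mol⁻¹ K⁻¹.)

n(Na) = 34.2 / 22.99 = 1.488 mol, so n(e⁻) = 1 × 1.488 = 1.488 mol.
The cells are in series, so the same 1.488 mol of electrons passes through the second cell.
2 H₂O → O₂ + 4 H⁺ + 4 e⁻ — 4 mol e⁻ per mol O₂, so n(O₂) = 1.488/4 = 0.3719 mol.
V = nRT/P = (0.3719 × 8.314 × 275) / (92.2 × 10³) = 0.00922 m³ = 9.22 L.

9.22 L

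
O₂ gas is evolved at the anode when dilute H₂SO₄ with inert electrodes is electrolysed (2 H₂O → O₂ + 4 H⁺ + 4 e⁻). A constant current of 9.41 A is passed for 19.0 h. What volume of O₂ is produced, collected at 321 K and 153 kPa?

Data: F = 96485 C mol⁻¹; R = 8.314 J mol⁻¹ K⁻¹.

29.1 L

Q = I·t = 9.410 A × 68400 s = 643600 C.
n(e⁻) = Q/F = 643600 / 96485 = 6.671 mol.
4 electrons are transferred per O₂ molecule, so n(O₂) = 6.671 / 4 = 1.668 mol.
V = nRT/P = (1.668 × 8.314 × 321) / (153 × 10³ Pa) = 0.0291 m³ = 29.1 L.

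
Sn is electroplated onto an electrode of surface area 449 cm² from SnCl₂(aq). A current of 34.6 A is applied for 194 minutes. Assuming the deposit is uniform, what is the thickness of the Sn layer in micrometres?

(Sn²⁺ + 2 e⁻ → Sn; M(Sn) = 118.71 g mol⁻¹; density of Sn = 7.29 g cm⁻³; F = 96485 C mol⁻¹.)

Q = I·t = 34.60 × 11640 = 402700 C; n(e⁻) = 4.174 mol.
n(Sn) = n(e⁻)/2 = 2.087 mol, so m = 2.087 × 118.71 = 247.8 g.
Volume = m/ρ = 247.8 / 7.29 = 33.99 cm³.
Thickness = V/A = 33.99 / 449 = 0.0757 cm = 757 μm.

757 μm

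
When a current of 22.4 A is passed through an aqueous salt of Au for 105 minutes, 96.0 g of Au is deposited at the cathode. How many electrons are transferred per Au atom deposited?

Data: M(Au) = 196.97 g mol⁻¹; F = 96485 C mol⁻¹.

3

Q = I·t = 22.40 A × 6300.0 s = 141100 C, so n(e⁻) = 141100/96485 = 1.463 mol.
n(Au) deposited = 96.0 / 196.97 = 0.4874 mol.
Electrons per atom = n(e⁻)/n(Au) = 1.463 / 0.4874 = 3.00 ≈ 3, so the ion is Au³⁺.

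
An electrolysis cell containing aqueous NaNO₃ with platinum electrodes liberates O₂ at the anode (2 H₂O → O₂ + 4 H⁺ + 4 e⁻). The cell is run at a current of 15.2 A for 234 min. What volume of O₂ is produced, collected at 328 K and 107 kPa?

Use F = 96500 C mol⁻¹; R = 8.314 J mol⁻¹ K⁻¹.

14.1 L

Q = I·t = 15.20 A × 14040 s = 213400 C.
n(e⁻) = Q/F = 213400 / 96500 = 2.211 mol.
4 electrons are transferred per O₂ molecule, so n(O₂) = 2.211 / 4 = 0.5529 mol.
V = nRT/P = (0.5529 × 8.314 × 328) / (107 × 10³ Pa) = 0.0141 m³ = 14.1 L.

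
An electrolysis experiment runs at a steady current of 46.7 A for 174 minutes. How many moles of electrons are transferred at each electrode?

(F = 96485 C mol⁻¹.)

Q = I·t = 46.70 A × 10440 s = 487500 C.
n(e⁻) = Q/F = 487500 / 96485 = 5.05 mol.

5.05 mol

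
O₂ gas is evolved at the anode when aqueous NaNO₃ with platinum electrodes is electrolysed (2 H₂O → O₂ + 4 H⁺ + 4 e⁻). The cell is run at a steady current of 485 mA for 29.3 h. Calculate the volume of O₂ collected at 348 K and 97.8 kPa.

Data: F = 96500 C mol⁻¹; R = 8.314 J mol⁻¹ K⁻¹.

3.92 L

Q = I·t = 0.4850 A × 105480 s = 51160 C.
n(e⁻) = Q/F = 51160 / 96500 = 0.5301 mol.
4 electrons are transferred per O₂ molecule, so n(O₂) = 0.5301 / 4 = 0.1325 mol.
V = nRT/P = (0.1325 × 8.314 × 348) / (97.8 × 10³ Pa) = 0.00392 m³ = 3.92 L.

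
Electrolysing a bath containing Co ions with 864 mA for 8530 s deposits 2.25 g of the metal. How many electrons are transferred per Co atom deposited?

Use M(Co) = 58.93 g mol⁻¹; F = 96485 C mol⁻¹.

Q = I·t = 0.8640 A × 8530.0 s = 7370 C, so n(e⁻) = 7370/96485 = 0.07638 mol.
n(Co) deposited = 2.25 / 58.93 = 0.03818 mol.
Electrons per atom = n(e⁻)/n(Co) = 0.07638 / 0.03818 = 2.00 ≈ 2, so the ion is Co²⁺.

2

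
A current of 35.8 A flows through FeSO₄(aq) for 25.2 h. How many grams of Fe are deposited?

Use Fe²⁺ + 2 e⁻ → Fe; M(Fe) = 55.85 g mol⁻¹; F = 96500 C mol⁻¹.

940 g

Q = I·t = 35.80 A × 90720 s = 3248000 C.
n(e⁻) = Q/F = 3248000 / 96500 = 33.66 mol.
Fe²⁺ + 2 e⁻ → Fe, so n(Fe) = n(e⁻)/2 = 16.83 mol.
m = n·M = 16.83 × 55.85 = 940 g.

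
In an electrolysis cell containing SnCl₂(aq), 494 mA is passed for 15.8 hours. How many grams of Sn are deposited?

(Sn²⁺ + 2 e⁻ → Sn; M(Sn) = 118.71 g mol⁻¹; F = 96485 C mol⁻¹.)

17.3 g

Q = I·t = 0.4940 A × 56880 s = 28100 C.
n(e⁻) = Q/F = 28100 / 96485 = 0.2912 mol.
Sn²⁺ + 2 e⁻ → Sn, so n(Sn) = n(e⁻)/2 = 0.1456 mol.
m = n·M = 0.1456 × 118.71 = 17.3 g.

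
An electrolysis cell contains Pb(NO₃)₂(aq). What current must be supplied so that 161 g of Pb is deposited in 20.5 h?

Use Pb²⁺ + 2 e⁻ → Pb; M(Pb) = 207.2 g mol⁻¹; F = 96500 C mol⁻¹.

2.03 A

n(Pb) = 161 / 207.2 = 0.7770 mol.
n(e⁻) = 2 × 0.7770 = 1.554 mol.
Q = n(e⁻)·F = 1.554 × 96500 = 150000 C.
I = Q/t = 150000 / 73800 s = 2.03 A.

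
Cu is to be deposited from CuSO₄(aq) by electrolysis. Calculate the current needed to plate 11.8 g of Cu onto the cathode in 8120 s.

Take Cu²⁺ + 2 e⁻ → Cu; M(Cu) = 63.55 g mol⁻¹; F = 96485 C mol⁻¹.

4.41 A

n(Cu) = 11.8 / 63.55 = 0.1857 mol.
n(e⁻) = 2 × 0.1857 = 0.3714 mol.
Q = n(e⁻)·F = 0.3714 × 96485 = 35830 C.
I = Q/t = 35830 / 8120.0 s = 4.41 A.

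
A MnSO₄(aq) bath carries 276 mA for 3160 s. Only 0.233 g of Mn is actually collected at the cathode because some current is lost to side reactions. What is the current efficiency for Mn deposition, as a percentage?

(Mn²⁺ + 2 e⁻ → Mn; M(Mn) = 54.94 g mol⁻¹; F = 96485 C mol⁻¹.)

Q = I·t = 0.2760 × 3160.0 = 872.2 C; n(e⁻) = 872.2/96485 = 0.009039 mol.
Theoretical n(Mn) = n(e⁻)/2 = 0.004520 mol, i.e. m_theo = 0.004520 × 54.94 = 0.2483 g.
Efficiency = m_actual / m_theo = 0.233 / 0.2483 = 93.8 %.

93.8 %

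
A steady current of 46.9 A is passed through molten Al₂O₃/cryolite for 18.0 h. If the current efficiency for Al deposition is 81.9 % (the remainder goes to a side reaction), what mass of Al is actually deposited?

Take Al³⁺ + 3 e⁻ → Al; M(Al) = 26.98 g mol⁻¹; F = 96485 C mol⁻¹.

232 g

Q = I·t = 46.90 × 64800 = 3039000 C.
n(e⁻) = 3039000/96485 = 31.50 mol; theoretically n(Al) = 31.50/3 = 10.50 mol, m_theo = 283.3 g.
At 81.9 % efficiency, m_actual = 0.819 × 283.3 = 232 g.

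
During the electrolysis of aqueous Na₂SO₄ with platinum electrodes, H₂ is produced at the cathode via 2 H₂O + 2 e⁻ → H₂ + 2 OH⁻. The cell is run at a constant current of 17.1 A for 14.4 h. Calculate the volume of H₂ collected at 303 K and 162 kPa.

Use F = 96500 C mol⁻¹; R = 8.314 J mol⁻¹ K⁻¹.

71.4 L

Q = I·t = 17.10 A × 51840 s = 886500 C.
n(e⁻) = Q/F = 886500 / 96500 = 9.186 mol.
2 electrons are transferred per H₂ molecule, so n(H₂) = 9.186 / 2 = 4.593 mol.
V = nRT/P = (4.593 × 8.314 × 303) / (162 × 10³ Pa) = 0.0714 m³ = 71.4 L.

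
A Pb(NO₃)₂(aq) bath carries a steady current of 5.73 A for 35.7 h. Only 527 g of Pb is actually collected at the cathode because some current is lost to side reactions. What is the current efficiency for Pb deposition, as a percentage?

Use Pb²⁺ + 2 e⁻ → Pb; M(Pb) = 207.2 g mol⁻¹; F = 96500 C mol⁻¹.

66.7 %

Q = I·t = 5.730 × 128520 = 736400 C; n(e⁻) = 736400/96500 = 7.631 mol.
Theoretical n(Pb) = n(e⁻)/2 = 3.816 mol, i.e. m_theo = 3.816 × 207.2 = 790.6 g.
Efficiency = m_actual / m_theo = 527 / 790.6 = 66.7 %.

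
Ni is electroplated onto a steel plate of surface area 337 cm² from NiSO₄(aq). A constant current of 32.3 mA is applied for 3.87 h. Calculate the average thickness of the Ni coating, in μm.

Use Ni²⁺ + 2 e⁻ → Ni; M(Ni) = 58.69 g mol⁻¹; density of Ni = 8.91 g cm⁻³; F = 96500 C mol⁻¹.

Q = I·t = 0.03230 × 13932 = 450.0 C; n(e⁻) = 0.004663 mol.
n(Ni) = n(e⁻)/2 = 0.002332 mol, so m = 0.002332 × 58.69 = 0.1368 g.
Volume = m/ρ = 0.1368 / 8.91 = 0.01536 cm³.
Thickness = V/A = 0.01536 / 337 = 4.56 × 10⁻⁵ cm = 0.456 μm.

0.456 μm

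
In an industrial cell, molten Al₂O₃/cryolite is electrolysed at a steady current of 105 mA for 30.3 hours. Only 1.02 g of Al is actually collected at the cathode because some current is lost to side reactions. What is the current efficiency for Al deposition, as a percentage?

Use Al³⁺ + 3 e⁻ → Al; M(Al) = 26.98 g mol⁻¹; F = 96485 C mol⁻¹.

95.5 %

Q = I·t = 0.1050 × 109080 = 11450 C; n(e⁻) = 11450/96485 = 0.1187 mol.
Theoretical n(Al) = n(e⁻)/3 = 0.03957 mol, i.e. m_theo = 0.03957 × 26.98 = 1.068 g.
Efficiency = m_actual / m_theo = 1.02 / 1.068 = 95.5 %.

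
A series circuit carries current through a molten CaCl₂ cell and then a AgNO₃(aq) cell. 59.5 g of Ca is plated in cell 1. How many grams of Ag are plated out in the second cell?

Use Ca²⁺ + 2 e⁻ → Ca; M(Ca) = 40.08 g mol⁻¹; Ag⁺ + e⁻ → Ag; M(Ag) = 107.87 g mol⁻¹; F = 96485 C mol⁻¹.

n(Ca) = 59.5 / 40.08 = 1.485 mol.
Since Ca²⁺ + 2 e⁻ → Ca, n(e⁻) passed = 2 × 1.485 = 2.969 mol.
Cells in series carry the same charge, so the same 2.969 mol of electrons passes through cell 2.
Ag⁺ + e⁻ → Ag, so n(Ag) = 2.969 / 1 = 2.969 mol.
m(Ag) = 2.969 × 107.87 = 320 g.

320 g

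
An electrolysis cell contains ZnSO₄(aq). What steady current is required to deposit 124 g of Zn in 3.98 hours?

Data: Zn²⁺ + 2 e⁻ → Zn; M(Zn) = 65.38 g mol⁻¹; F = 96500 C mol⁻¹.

25.5 A

n(Zn) = 124 / 65.38 = 1.897 mol.
n(e⁻) = 2 × 1.897 = 3.793 mol.
Q = n(e⁻)·F = 3.793 × 96500 = 366000 C.
I = Q/t = 366000 / 14328 s = 25.5 A.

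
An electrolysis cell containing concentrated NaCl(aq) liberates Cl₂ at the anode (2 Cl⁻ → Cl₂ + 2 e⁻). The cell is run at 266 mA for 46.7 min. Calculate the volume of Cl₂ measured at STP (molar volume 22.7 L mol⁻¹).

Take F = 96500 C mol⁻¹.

Q = I·t = 0.2660 A × 2802.0 s = 745.3 C.
n(e⁻) = Q/F = 745.3 / 96500 = 0.007724 mol.
2 electrons are transferred per Cl₂ molecule, so n(Cl₂) = 0.007724 / 2 = 0.003862 mol.
V = n × V_m = 0.003862 × 22.7 = 0.0877 L.

0.0877 L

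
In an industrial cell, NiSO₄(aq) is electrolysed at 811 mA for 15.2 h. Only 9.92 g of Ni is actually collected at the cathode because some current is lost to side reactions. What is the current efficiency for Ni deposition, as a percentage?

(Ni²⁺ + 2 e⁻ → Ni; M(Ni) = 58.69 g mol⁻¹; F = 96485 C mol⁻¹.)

73.5 %

Q = I·t = 0.8110 × 54720 = 44380 C; n(e⁻) = 44380/96485 = 0.4599 mol.
Theoretical n(Ni) = n(e⁻)/2 = 0.2300 mol, i.e. m_theo = 0.2300 × 58.69 = 13.50 g.
Efficiency = m_actual / m_theo = 9.92 / 13.50 = 73.5 %.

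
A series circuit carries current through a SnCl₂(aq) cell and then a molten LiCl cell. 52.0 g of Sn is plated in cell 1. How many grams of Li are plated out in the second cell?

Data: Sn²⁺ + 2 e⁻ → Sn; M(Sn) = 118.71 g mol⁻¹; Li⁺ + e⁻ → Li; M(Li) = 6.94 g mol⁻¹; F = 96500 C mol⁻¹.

6.08 g

n(Sn) = 52.0 / 118.71 = 0.4380 mol.
Since Sn²⁺ + 2 e⁻ → Sn, n(e⁻) passed = 2 × 0.4380 = 0.8761 mol.
Cells in series carry the same charge, so the same 0.8761 mol of electrons passes through cell 2.
Li⁺ + e⁻ → Li, so n(Li) = 0.8761 / 1 = 0.8761 mol.
m(Li) = 0.8761 × 6.94 = 6.08 g.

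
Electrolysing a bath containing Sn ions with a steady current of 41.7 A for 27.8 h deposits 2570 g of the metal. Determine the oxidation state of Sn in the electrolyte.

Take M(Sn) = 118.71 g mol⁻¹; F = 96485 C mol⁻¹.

Q = I·t = 41.70 A × 100080 s = 4173000 C, so n(e⁻) = 4173000/96485 = 43.25 mol.
n(Sn) deposited = 2570 / 118.71 = 21.65 mol.
Electrons per atom = n(e⁻)/n(Sn) = 43.25 / 21.65 = 2.00 ≈ 2, so the ion is Sn²⁺.

+2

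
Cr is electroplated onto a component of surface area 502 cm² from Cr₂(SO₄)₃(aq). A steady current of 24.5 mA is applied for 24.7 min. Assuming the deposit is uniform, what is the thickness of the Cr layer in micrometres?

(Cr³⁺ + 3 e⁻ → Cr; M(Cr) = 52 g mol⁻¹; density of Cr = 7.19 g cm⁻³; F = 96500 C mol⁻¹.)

0.0181 μm

Q = I·t = 0.02450 × 1482.0 = 36.31 C; n(e⁻) = 0.0003763 mol.
n(Cr) = n(e⁻)/3 = 0.0001254 mol, so m = 0.0001254 × 52 = 0.006522 g.
Volume = m/ρ = 0.006522 / 7.19 = 0.0009071 cm³.
Thickness = V/A = 0.0009071 / 502 = 1.81 × 10⁻⁶ cm = 0.0181 μm.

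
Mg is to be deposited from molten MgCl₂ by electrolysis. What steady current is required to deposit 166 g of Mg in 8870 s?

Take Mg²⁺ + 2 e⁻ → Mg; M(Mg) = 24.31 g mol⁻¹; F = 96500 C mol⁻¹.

n(Mg) = 166 / 24.31 = 6.828 mol.
n(e⁻) = 2 × 6.828 = 13.66 mol.
Q = n(e⁻)·F = 13.66 × 96500 = 1318000 C.
I = Q/t = 1318000 / 8870.0 s = 149 A.

149 A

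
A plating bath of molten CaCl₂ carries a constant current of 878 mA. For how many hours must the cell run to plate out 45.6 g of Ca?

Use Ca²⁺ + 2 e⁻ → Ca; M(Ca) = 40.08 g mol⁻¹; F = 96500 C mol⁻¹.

69.5 h

n(Ca) = m/M = 45.6 / 40.08 = 1.138 mol.
Each Ca atom requires 2 electrons, so n(e⁻) = 2 × 1.138 = 2.275 mol.
Q = n(e⁻)·F = 2.275 × 96500 = 219600 C.
t = Q/I = 219600 / 0.8780 A = 250100 s = 69.5 h.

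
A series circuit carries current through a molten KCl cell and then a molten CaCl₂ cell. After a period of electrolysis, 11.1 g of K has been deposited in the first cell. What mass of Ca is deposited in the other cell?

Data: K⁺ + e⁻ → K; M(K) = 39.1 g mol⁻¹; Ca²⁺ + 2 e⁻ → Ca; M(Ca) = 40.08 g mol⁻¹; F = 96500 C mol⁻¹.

5.69 g

n(K) = 11.1 / 39.1 = 0.2839 mol.
Since K⁺ + e⁻ → K, n(e⁻) passed = 1 × 0.2839 = 0.2839 mol.
Cells in series carry the same charge, so the same 0.2839 mol of electrons passes through cell 2.
Ca²⁺ + 2 e⁻ → Ca, so n(Ca) = 0.2839 / 2 = 0.1419 mol.
m(Ca) = 0.1419 × 40.08 = 5.69 g.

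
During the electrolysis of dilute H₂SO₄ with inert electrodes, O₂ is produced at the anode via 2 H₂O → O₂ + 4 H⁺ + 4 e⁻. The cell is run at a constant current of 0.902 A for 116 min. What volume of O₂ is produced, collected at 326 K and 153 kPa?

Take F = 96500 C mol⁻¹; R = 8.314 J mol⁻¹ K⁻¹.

Q = I·t = 0.9020 A × 6960.0 s = 6278 C.
n(e⁻) = Q/F = 6278 / 96500 = 0.06506 mol.
4 electrons are transferred per O₂ molecule, so n(O₂) = 0.06506 / 4 = 0.01626 mol.
V = nRT/P = (0.01626 × 8.314 × 326) / (153 × 10³ Pa) = 2.88 × 10⁻⁴ m³ = 0.288 L.

0.288 L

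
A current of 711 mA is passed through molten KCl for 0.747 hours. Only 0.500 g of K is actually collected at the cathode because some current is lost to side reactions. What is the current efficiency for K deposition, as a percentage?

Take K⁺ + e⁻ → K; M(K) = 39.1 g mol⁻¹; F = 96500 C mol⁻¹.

64.5 %

Q = I·t = 0.7110 × 2689.2 = 1912 C; n(e⁻) = 1912/96500 = 0.01981 mol.
Theoretical n(K) = n(e⁻)/1 = 0.01981 mol, i.e. m_theo = 0.01981 × 39.1 = 0.7747 g.
Efficiency = m_actual / m_theo = 0.500 / 0.7747 = 64.5 %.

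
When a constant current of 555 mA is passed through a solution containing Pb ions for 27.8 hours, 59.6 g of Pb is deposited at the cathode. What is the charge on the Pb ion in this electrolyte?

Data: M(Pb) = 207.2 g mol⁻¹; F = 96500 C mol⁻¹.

Q = I·t = 0.5550 A × 100080 s = 55540 C, so n(e⁻) = 55540/96500 = 0.5756 mol.
n(Pb) deposited = 59.6 / 207.2 = 0.2876 mol.
Electrons per atom = n(e⁻)/n(Pb) = 0.5756 / 0.2876 = 2.00 ≈ 2, so the ion is Pb²⁺.

+2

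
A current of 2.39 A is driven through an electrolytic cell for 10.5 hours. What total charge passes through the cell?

90300 C

Q = I·t = 2.390 A × 37800 s = 90300 C.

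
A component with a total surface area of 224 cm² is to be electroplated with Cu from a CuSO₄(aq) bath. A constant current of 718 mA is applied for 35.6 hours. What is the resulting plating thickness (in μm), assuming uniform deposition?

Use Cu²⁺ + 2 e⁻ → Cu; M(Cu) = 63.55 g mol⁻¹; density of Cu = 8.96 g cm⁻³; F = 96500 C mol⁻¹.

Q = I·t = 0.7180 × 128160 = 92020 C; n(e⁻) = 0.9536 mol.
n(Cu) = n(e⁻)/2 = 0.4768 mol, so m = 0.4768 × 63.55 = 30.30 g.
Volume = m/ρ = 30.30 / 8.96 = 3.382 cm³.
Thickness = V/A = 3.382 / 224 = 0.0151 cm = 151 μm.

151 μm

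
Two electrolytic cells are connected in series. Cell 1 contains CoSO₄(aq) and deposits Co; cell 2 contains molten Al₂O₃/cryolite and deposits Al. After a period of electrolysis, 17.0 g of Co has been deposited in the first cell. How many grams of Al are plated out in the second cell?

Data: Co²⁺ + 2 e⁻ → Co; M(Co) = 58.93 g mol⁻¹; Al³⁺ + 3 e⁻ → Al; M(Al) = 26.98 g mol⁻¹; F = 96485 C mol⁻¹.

5.19 g

n(Co) = 17.0 / 58.93 = 0.2885 mol.
Since Co²⁺ + 2 e⁻ → Co, n(e⁻) passed = 2 × 0.2885 = 0.5770 mol.
Cells in series carry the same charge, so the same 0.5770 mol of electrons passes through cell 2.
Al³⁺ + 3 e⁻ → Al, so n(Al) = 0.5770 / 3 = 0.1923 mol.
m(Al) = 0.1923 × 26.98 = 5.19 g.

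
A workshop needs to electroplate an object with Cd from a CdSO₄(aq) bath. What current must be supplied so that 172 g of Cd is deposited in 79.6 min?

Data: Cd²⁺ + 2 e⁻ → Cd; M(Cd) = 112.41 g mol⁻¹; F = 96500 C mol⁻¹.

61.8 A

n(Cd) = 172 / 112.41 = 1.530 mol.
n(e⁻) = 2 × 1.530 = 3.060 mol.
Q = n(e⁻)·F = 3.060 × 96500 = 295300 C.
I = Q/t = 295300 / 4776.0 s = 61.8 A.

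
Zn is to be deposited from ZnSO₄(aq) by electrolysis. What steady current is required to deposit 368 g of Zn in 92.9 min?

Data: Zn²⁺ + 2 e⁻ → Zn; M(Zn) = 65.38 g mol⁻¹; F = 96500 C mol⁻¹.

n(Zn) = 368 / 65.38 = 5.629 mol.
n(e⁻) = 2 × 5.629 = 11.26 mol.
Q = n(e⁻)·F = 11.26 × 96500 = 1086000 C.
I = Q/t = 1086000 / 5574.0 s = 195 A.

195 A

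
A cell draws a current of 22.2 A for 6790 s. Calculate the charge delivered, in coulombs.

1.51 × 10⁵ C

Q = I·t = 22.20 A × 6790.0 s = 1.51 × 10⁵ C.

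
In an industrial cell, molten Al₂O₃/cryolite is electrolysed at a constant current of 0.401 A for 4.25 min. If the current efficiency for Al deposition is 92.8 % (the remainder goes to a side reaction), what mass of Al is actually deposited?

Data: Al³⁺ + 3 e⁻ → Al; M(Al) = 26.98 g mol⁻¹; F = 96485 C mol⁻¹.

0.00884 g

Q = I·t = 0.4010 × 255.00 = 102.3 C.
n(e⁻) = 102.3/96485 = 0.001060 mol; theoretically n(Al) = 0.001060/3 = 0.0003533 mol, m_theo = 0.009531 g.
At 92.8 % efficiency, m_actual = 0.928 × 0.009531 = 0.00884 g.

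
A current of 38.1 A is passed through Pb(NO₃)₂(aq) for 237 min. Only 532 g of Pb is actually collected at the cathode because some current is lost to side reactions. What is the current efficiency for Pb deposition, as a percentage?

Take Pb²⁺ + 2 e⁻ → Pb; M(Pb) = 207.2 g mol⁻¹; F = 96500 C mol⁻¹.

91.5 %

Q = I·t = 38.10 × 14220 = 541800 C; n(e⁻) = 541800/96500 = 5.614 mol.
Theoretical n(Pb) = n(e⁻)/2 = 2.807 mol, i.e. m_theo = 2.807 × 207.2 = 581.6 g.
Efficiency = m_actual / m_theo = 532 / 581.6 = 91.5 %.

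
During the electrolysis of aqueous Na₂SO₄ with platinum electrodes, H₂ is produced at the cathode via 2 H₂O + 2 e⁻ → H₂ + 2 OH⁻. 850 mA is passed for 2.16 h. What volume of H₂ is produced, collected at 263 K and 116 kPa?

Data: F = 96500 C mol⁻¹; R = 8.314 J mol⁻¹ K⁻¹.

0.646 L

Q = I·t = 0.8500 A × 7776.0 s = 6610 C.
n(e⁻) = Q/F = 6610 / 96500 = 0.06849 mol.
2 electrons are transferred per H₂ molecule, so n(H₂) = 0.06849 / 2 = 0.03425 mol.
V = nRT/P = (0.03425 × 8.314 × 263) / (116 × 10³ Pa) = 6.46 × 10⁻⁴ m³ = 0.646 L.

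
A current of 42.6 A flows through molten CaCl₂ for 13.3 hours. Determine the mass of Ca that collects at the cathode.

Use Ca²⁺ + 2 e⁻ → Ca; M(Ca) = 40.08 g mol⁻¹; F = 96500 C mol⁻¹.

Q = I·t = 42.60 A × 47880 s = 2040000 C.
n(e⁻) = Q/F = 2040000 / 96500 = 21.14 mol.
Ca²⁺ + 2 e⁻ → Ca, so n(Ca) = n(e⁻)/2 = 10.57 mol.
m = n·M = 10.57 × 40.08 = 424 g.

424 g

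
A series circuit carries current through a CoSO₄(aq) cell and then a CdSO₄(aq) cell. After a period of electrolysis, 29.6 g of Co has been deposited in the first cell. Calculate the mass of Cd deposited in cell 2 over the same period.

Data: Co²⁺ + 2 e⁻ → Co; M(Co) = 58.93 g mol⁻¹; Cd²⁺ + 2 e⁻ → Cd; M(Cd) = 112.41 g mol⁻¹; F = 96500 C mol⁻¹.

56.5 g

n(Co) = 29.6 / 58.93 = 0.5023 mol.
Since Co²⁺ + 2 e⁻ → Co, n(e⁻) passed = 2 × 0.5023 = 1.005 mol.
Cells in series carry the same charge, so the same 1.005 mol of electrons passes through cell 2.
Cd²⁺ + 2 e⁻ → Cd, so n(Cd) = 1.005 / 2 = 0.5023 mol.
m(Cd) = 0.5023 × 112.41 = 56.5 g.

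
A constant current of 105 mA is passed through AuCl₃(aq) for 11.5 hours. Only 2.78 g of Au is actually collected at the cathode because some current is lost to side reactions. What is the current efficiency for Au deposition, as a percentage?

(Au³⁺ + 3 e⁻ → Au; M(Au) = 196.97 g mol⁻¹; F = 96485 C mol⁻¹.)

Q = I·t = 0.1050 × 41400 = 4347 C; n(e⁻) = 4347/96485 = 0.04505 mol.
Theoretical n(Au) = n(e⁻)/3 = 0.01502 mol, i.e. m_theo = 0.01502 × 196.97 = 2.958 g.
Efficiency = m_actual / m_theo = 2.78 / 2.958 = 94.0 %.

94.0 %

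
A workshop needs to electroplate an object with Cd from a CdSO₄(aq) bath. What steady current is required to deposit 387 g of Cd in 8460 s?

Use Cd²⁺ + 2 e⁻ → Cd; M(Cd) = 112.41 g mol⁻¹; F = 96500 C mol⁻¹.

n(Cd) = 387 / 112.41 = 3.443 mol.
n(e⁻) = 2 × 3.443 = 6.886 mol.
Q = n(e⁻)·F = 6.886 × 96500 = 664500 C.
I = Q/t = 664500 / 8460.0 s = 78.5 A.

78.5 A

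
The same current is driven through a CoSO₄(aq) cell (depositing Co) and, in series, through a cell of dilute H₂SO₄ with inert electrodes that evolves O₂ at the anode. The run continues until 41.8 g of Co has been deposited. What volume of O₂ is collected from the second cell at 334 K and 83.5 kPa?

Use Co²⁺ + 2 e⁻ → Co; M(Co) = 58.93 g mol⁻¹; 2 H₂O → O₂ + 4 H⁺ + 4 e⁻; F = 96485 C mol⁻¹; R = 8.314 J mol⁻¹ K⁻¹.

n(Co) = 41.8 / 58.93 = 0.7093 mol, so n(e⁻) = 2 × 0.7093 = 1.419 mol.
The cells are in series, so the same 1.419 mol of electrons passes through the second cell.
2 H₂O → O₂ + 4 H⁺ + 4 e⁻ — 4 mol e⁻ per mol O₂, so n(O₂) = 1.419/4 = 0.3547 mol.
V = nRT/P = (0.3547 × 8.314 × 334) / (83.5 × 10³) = 0.0118 m³ = 11.8 L.

11.8 L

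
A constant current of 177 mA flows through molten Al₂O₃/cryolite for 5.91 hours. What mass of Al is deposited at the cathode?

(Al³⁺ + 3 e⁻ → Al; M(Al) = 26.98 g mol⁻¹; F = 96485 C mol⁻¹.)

0.351 g

Q = I·t = 0.1770 A × 21276 s = 3766 C.
n(e⁻) = Q/F = 3766 / 96485 = 0.03903 mol.
Al³⁺ + 3 e⁻ → Al, so n(Al) = n(e⁻)/3 = 0.01301 mol.
m = n·M = 0.01301 × 26.98 = 0.351 g.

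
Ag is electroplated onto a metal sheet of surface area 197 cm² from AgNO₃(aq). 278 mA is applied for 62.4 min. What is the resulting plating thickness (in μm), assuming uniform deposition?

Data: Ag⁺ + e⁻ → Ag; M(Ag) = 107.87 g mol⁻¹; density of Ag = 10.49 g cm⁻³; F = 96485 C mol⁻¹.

Q = I·t = 0.2780 × 3744.0 = 1041 C; n(e⁻) = 0.01079 mol.
n(Ag) = n(e⁻)/1 = 0.01079 mol, so m = 0.01079 × 107.87 = 1.164 g.
Volume = m/ρ = 1.164 / 10.49 = 0.1109 cm³.
Thickness = V/A = 0.1109 / 197 = 5.63 × 10⁻⁴ cm = 5.63 μm.

5.63 μm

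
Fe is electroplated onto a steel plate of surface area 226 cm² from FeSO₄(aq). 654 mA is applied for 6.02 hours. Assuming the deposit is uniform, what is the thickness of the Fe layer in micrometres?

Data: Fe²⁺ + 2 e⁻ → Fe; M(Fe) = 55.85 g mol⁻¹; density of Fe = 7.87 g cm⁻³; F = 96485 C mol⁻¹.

23.1 μm

Q = I·t = 0.6540 × 21672 = 14170 C; n(e⁻) = 0.1469 mol.
n(Fe) = n(e⁻)/2 = 0.07345 mol, so m = 0.07345 × 55.85 = 4.102 g.
Volume = m/ρ = 4.102 / 7.87 = 0.5212 cm³.
Thickness = V/A = 0.5212 / 226 = 0.00231 cm = 23.1 μm.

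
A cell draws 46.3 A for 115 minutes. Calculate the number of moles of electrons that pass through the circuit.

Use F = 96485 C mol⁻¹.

3.31 mol

Q = I·t = 46.30 A × 6900.0 s = 319500 C.
n(e⁻) = Q/F = 319500 / 96485 = 3.31 mol.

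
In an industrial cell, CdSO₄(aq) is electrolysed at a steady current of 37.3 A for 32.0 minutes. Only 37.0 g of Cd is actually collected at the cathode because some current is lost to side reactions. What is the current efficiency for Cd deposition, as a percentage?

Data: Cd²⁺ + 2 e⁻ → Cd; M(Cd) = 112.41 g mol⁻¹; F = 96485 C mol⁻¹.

Q = I·t = 37.30 × 1920.0 = 71620 C; n(e⁻) = 71620/96485 = 0.7423 mol.
Theoretical n(Cd) = n(e⁻)/2 = 0.3711 mol, i.e. m_theo = 0.3711 × 112.41 = 41.72 g.
Efficiency = m_actual / m_theo = 37.0 / 41.72 = 88.7 %.

88.7 %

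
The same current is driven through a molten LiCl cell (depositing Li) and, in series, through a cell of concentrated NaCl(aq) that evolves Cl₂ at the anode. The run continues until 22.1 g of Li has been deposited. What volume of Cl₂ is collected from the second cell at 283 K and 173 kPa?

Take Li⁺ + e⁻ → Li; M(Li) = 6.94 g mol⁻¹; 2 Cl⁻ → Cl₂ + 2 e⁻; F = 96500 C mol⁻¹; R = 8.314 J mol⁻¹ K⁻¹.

21.7 L

n(Li) = 22.1 / 6.94 = 3.184 mol, so n(e⁻) = 1 × 3.184 = 3.184 mol.
The cells are in series, so the same 3.184 mol of electrons passes through the second cell.
2 Cl⁻ → Cl₂ + 2 e⁻ — 2 mol e⁻ per mol Cl₂, so n(Cl₂) = 3.184/2 = 1.592 mol.
V = nRT/P = (1.592 × 8.314 × 283) / (173 × 10³) = 0.0217 m³ = 21.7 L.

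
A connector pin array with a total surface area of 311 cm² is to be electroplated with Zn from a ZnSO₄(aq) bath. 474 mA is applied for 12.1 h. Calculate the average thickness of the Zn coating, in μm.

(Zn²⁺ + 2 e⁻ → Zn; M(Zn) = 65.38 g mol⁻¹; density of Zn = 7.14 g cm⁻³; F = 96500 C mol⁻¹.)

31.5 μm

Q = I·t = 0.4740 × 43560 = 20650 C; n(e⁻) = 0.2140 mol.
n(Zn) = n(e⁻)/2 = 0.1070 mol, so m = 0.1070 × 65.38 = 6.994 g.
Volume = m/ρ = 6.994 / 7.14 = 0.9796 cm³.
Thickness = V/A = 0.9796 / 311 = 0.00315 cm = 31.5 μm.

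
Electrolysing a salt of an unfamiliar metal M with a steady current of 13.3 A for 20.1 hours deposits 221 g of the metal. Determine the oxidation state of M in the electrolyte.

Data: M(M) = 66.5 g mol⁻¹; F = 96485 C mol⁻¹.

Q = I·t = 13.30 A × 72360 s = 962400 C, so n(e⁻) = 962400/96485 = 9.974 mol.
n(M) deposited = 221 / 66.5 = 3.323 mol.
Electrons per atom = n(e⁻)/n(M) = 9.974 / 3.323 = 3.00 ≈ 3, so the ion is M³⁺.

+3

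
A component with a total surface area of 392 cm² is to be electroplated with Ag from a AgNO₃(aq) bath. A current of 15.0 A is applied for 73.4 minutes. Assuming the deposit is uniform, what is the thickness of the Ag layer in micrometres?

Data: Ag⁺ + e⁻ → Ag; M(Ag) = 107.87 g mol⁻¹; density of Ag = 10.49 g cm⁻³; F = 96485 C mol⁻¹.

Q = I·t = 15.00 × 4404.0 = 66060 C; n(e⁻) = 0.6847 mol.
n(Ag) = n(e⁻)/1 = 0.6847 mol, so m = 0.6847 × 107.87 = 73.85 g.
Volume = m/ρ = 73.85 / 10.49 = 7.041 cm³.
Thickness = V/A = 7.041 / 392 = 0.0180 cm = 180 μm.

180 μm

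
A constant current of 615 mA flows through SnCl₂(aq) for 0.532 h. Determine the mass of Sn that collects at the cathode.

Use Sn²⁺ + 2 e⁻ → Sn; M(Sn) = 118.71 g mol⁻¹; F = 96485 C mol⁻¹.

Q = I·t = 0.6150 A × 1915.2 s = 1178 C.
n(e⁻) = Q/F = 1178 / 96485 = 0.01221 mol.
Sn²⁺ + 2 e⁻ → Sn, so n(Sn) = n(e⁻)/2 = 0.006104 mol.
m = n·M = 0.006104 × 118.71 = 0.725 g.

0.725 g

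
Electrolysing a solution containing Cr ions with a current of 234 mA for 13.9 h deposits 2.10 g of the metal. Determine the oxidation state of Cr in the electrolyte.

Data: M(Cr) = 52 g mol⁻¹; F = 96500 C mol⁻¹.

Q = I·t = 0.2340 A × 50040 s = 11710 C, so n(e⁻) = 11710/96500 = 0.1213 mol.
n(Cr) deposited = 2.10 / 52 = 0.04038 mol.
Electrons per atom = n(e⁻)/n(Cr) = 0.1213 / 0.04038 = 3.00 ≈ 3, so the ion is Cr³⁺.

+3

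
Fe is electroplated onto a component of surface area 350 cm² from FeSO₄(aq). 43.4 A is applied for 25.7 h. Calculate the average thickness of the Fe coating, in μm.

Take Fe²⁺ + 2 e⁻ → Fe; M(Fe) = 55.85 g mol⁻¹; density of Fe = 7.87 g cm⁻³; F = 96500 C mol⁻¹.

Q = I·t = 43.40 × 92520 = 4015000 C; n(e⁻) = 41.61 mol.
n(Fe) = n(e⁻)/2 = 20.81 mol, so m = 20.81 × 55.85 = 1162 g.
Volume = m/ρ = 1162 / 7.87 = 147.6 cm³.
Thickness = V/A = 147.6 / 350 = 0.422 cm = 4220 μm.

4220 μm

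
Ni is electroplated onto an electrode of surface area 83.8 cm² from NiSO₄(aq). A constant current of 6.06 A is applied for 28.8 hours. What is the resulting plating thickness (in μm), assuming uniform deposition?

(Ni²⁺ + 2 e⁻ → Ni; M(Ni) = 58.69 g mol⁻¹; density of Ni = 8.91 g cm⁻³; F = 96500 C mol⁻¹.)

Q = I·t = 6.060 × 103680 = 628300 C; n(e⁻) = 6.511 mol.
n(Ni) = n(e⁻)/2 = 3.255 mol, so m = 3.255 × 58.69 = 191.1 g.
Volume = m/ρ = 191.1 / 8.91 = 21.44 cm³.
Thickness = V/A = 21.44 / 83.8 = 0.256 cm = 2560 μm.

2560 μm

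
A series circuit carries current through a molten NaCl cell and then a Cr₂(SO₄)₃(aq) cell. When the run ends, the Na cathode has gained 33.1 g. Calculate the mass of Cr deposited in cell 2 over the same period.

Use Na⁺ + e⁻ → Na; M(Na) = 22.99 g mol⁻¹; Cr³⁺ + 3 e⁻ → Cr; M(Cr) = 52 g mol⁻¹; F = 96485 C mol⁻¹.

25.0 g

n(Na) = 33.1 / 22.99 = 1.440 mol.
Since Na⁺ + e⁻ → Na, n(e⁻) passed = 1 × 1.440 = 1.440 mol.
Cells in series carry the same charge, so the same 1.440 mol of electrons passes through cell 2.
Cr³⁺ + 3 e⁻ → Cr, so n(Cr) = 1.440 / 3 = 0.4799 mol.
m(Cr) = 0.4799 × 52 = 25.0 g.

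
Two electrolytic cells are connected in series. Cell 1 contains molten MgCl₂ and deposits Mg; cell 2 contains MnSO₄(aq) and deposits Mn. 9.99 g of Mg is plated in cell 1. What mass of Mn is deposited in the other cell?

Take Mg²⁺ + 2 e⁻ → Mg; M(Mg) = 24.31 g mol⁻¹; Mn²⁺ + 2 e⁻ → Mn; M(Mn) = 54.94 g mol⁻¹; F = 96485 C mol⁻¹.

n(Mg) = 9.99 / 24.31 = 0.4109 mol.
Since Mg²⁺ + 2 e⁻ → Mg, n(e⁻) passed = 2 × 0.4109 = 0.8219 mol.
Cells in series carry the same charge, so the same 0.8219 mol of electrons passes through cell 2.
Mn²⁺ + 2 e⁻ → Mn, so n(Mn) = 0.8219 / 2 = 0.4109 mol.
m(Mn) = 0.4109 × 54.94 = 22.6 g.

22.6 g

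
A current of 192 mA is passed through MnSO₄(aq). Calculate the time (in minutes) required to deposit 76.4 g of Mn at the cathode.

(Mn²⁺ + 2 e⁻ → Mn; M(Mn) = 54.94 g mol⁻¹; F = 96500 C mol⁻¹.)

n(Mn) = m/M = 76.4 / 54.94 = 1.391 mol.
Each Mn atom requires 2 electrons, so n(e⁻) = 2 × 1.391 = 2.781 mol.
Q = n(e⁻)·F = 2.781 × 96500 = 268400 C.
t = Q/I = 268400 / 0.1920 A = 1398000 s = 23300 min.

23300 min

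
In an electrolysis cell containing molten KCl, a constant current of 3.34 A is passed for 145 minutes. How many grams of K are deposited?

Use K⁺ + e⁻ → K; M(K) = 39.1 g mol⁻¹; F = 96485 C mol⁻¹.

11.8 g

Q = I·t = 3.340 A × 8700.0 s = 29060 C.
n(e⁻) = Q/F = 29060 / 96485 = 0.3012 mol.
K⁺ + e⁻ → K, so n(K) = n(e⁻)/1 = 0.3012 mol.
m = n·M = 0.3012 × 39.1 = 11.8 g.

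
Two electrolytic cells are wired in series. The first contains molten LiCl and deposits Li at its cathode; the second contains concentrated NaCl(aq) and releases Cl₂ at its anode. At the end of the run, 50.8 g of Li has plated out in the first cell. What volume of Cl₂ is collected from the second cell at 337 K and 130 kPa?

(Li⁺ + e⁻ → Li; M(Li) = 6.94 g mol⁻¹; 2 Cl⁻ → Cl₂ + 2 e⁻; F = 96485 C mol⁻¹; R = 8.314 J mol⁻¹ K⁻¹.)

n(Li) = 50.8 / 6.94 = 7.320 mol, so n(e⁻) = 1 × 7.320 = 7.320 mol.
The cells are in series, so the same 7.320 mol of electrons passes through the second cell.
2 Cl⁻ → Cl₂ + 2 e⁻ — 2 mol e⁻ per mol Cl₂, so n(Cl₂) = 7.320/2 = 3.660 mol.
V = nRT/P = (3.660 × 8.314 × 337) / (130 × 10³) = 0.0789 m³ = 78.9 L.

78.9 L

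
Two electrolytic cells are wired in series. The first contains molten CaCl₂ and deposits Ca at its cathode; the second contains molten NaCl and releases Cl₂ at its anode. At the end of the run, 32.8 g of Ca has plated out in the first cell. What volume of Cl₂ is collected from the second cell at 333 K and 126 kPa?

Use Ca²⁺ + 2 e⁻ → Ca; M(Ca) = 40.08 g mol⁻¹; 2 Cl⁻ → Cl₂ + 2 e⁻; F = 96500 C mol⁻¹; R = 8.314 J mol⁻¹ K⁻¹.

18.0 L

n(Ca) = 32.8 / 40.08 = 0.8184 mol, so n(e⁻) = 2 × 0.8184 = 1.637 mol.
The cells are in series, so the same 1.637 mol of electrons passes through the second cell.
2 Cl⁻ → Cl₂ + 2 e⁻ — 2 mol e⁻ per mol Cl₂, so n(Cl₂) = 1.637/2 = 0.8184 mol.
V = nRT/P = (0.8184 × 8.314 × 333) / (126 × 10³) = 0.0180 m³ = 18.0 L.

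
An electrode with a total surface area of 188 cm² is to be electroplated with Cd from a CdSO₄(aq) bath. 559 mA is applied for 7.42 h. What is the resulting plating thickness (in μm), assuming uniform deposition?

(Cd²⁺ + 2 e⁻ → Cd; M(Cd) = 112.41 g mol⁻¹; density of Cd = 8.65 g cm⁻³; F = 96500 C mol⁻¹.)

Q = I·t = 0.5590 × 26712 = 14930 C; n(e⁻) = 0.1547 mol.
n(Cd) = n(e⁻)/2 = 0.07737 mol, so m = 0.07737 × 112.41 = 8.697 g.
Volume = m/ρ = 8.697 / 8.65 = 1.005 cm³.
Thickness = V/A = 1.005 / 188 = 0.00535 cm = 53.5 μm.

53.5 μm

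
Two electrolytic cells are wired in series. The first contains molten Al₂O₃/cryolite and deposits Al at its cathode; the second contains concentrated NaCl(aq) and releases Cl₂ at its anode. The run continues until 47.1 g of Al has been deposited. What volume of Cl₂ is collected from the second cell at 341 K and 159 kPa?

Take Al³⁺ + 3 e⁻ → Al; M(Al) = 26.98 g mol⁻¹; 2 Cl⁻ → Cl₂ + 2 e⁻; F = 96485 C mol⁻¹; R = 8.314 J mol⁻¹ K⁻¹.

46.7 L

n(Al) = 47.1 / 26.98 = 1.746 mol, so n(e⁻) = 3 × 1.746 = 5.237 mol.
The cells are in series, so the same 5.237 mol of electrons passes through the second cell.
2 Cl⁻ → Cl₂ + 2 e⁻ — 2 mol e⁻ per mol Cl₂, so n(Cl₂) = 5.237/2 = 2.619 mol.
V = nRT/P = (2.619 × 8.314 × 341) / (159 × 10³) = 0.0467 m³ = 46.7 L.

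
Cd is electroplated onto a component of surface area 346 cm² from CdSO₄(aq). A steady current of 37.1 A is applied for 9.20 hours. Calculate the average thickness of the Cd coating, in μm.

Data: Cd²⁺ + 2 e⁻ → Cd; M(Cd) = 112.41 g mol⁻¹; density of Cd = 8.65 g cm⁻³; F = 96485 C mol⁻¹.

Q = I·t = 37.10 × 33120 = 1229000 C; n(e⁻) = 12.74 mol.
n(Cd) = n(e⁻)/2 = 6.368 mol, so m = 6.368 × 112.41 = 715.8 g.
Volume = m/ρ = 715.8 / 8.65 = 82.75 cm³.
Thickness = V/A = 82.75 / 346 = 0.239 cm = 2390 μm.

2390 μm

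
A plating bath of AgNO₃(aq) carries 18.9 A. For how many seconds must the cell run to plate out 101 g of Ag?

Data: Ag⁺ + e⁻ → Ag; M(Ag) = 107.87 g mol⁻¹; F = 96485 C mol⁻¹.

n(Ag) = m/M = 101 / 107.87 = 0.9363 mol.
Each Ag atom requires 1 electron, so n(e⁻) = 1 × 0.9363 = 0.9363 mol.
Q = n(e⁻)·F = 0.9363 × 96485 = 90340 C.
t = Q/I = 90340 / 18.90 A = 4780 s.

4780 s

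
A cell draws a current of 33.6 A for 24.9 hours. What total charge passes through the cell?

Q = I·t = 33.60 A × 89640 s = 3.01 × 10⁶ C.

3.01 × 10⁶ C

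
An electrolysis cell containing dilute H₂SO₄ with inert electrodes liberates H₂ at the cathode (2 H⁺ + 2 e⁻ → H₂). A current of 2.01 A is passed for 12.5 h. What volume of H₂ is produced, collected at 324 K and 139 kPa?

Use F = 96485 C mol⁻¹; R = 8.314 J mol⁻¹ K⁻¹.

9.08 L

Q = I·t = 2.010 A × 45000 s = 90450 C.
n(e⁻) = Q/F = 90450 / 96485 = 0.9375 mol.
2 electrons are transferred per H₂ molecule, so n(H₂) = 0.9375 / 2 = 0.4687 mol.
V = nRT/P = (0.4687 × 8.314 × 324) / (139 × 10³ Pa) = 0.00908 m³ = 9.08 L.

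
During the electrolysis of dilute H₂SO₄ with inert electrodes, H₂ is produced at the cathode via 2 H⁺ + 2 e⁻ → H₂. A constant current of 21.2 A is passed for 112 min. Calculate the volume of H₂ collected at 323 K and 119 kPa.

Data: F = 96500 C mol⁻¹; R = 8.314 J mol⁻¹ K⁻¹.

Q = I·t = 21.20 A × 6720.0 s = 142500 C.
n(e⁻) = Q/F = 142500 / 96500 = 1.476 mol.
2 electrons are transferred per H₂ molecule, so n(H₂) = 1.476 / 2 = 0.7382 mol.
V = nRT/P = (0.7382 × 8.314 × 323) / (119 × 10³ Pa) = 0.0167 m³ = 16.7 L.

16.7 L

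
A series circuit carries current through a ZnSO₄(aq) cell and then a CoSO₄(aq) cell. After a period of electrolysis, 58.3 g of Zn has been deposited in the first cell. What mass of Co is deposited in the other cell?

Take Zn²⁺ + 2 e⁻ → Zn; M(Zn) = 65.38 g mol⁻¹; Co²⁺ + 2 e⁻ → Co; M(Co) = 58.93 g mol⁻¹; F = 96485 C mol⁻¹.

52.5 g

n(Zn) = 58.3 / 65.38 = 0.8917 mol.
Since Zn²⁺ + 2 e⁻ → Zn, n(e⁻) passed = 2 × 0.8917 = 1.783 mol.
Cells in series carry the same charge, so the same 1.783 mol of electrons passes through cell 2.
Co²⁺ + 2 e⁻ → Co, so n(Co) = 1.783 / 2 = 0.8917 mol.
m(Co) = 0.8917 × 58.93 = 52.5 g.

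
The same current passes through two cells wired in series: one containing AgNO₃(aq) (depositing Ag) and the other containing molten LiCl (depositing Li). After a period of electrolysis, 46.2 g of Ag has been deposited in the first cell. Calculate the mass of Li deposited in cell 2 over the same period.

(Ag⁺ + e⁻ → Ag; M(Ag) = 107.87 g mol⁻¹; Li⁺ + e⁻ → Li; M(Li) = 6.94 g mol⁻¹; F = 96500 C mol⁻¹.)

2.97 g

n(Ag) = 46.2 / 107.87 = 0.4283 mol.
Since Ag⁺ + e⁻ → Ag, n(e⁻) passed = 1 × 0.4283 = 0.4283 mol.
Cells in series carry the same charge, so the same 0.4283 mol of electrons passes through cell 2.
Li⁺ + e⁻ → Li, so n(Li) = 0.4283 / 1 = 0.4283 mol.
m(Li) = 0.4283 × 6.94 = 2.97 g.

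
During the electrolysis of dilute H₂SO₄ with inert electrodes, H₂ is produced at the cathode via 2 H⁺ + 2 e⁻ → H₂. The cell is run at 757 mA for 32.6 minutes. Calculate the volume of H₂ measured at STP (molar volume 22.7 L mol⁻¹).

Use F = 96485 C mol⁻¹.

Q = I·t = 0.7570 A × 1956.0 s = 1481 C.
n(e⁻) = Q/F = 1481 / 96485 = 0.01535 mol.
2 electrons are transferred per H₂ molecule, so n(H₂) = 0.01535 / 2 = 0.007673 mol.
V = n × V_m = 0.007673 × 22.7 = 0.174 L.

0.174 L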